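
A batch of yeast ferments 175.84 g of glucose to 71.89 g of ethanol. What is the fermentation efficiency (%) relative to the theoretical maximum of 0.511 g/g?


Fermentation efficiency = (actual / (0.511 * glucose)) * 100
= (71.89 / (0.511 * 175.84)) * 100
= 80.0074%

80.0074%


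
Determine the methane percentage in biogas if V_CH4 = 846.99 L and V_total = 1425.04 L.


CH4% = V_CH4 / V_total * 100
= 846.99 / 1425.04 * 100
= 59.4362%

59.4362%


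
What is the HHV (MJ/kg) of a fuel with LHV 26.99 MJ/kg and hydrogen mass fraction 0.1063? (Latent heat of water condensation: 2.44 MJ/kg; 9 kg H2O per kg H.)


HHV = LHV + H_frac * 9 * 2.44
= 26.99 + 0.1063 * 9 * 2.44
= 29.3243 MJ/kg

29.3243 MJ/kg


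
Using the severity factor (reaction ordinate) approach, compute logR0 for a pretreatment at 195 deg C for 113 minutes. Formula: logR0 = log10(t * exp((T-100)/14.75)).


logR0 = log10(t * exp((T - 100) / 14.75))
= log10(113 * exp((195 - 100) / 14.75))
= 4.8502

4.8502


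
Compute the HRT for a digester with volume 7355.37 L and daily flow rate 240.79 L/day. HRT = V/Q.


HRT = V / Q
= 7355.37 / 240.79
= 30.5468 days

30.5468 days


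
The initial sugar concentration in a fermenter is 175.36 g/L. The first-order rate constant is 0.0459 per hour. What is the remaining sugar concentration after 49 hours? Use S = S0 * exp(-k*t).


S = S0 * exp(-k * t)
S = 175.36 * exp(-0.0459 * 49)
S = 18.4995 g/L

18.4995 g/L


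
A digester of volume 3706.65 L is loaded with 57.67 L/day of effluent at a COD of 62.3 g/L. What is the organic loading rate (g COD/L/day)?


OLR = Q * S / V
= 57.67 * 62.3 / 3706.65
= 0.9693 g/L/day

0.9693 g/L/day


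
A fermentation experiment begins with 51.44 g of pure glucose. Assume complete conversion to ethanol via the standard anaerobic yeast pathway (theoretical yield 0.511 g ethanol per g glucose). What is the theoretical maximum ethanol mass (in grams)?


Theoretical ethanol yield: m_EtOH = 0.511 * m_glucose
m_EtOH = 0.511 * 51.44 = 26.2858 g

26.2858 g


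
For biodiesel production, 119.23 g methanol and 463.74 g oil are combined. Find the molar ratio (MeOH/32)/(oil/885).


Molar ratio = n_MeOH / n_oil = (MeOH/32) / (oil/885) = (MeOH * 885) / (32 * oil)
= (119.23 * 885) / (32 * 463.74)
= 7.1106

7.1106


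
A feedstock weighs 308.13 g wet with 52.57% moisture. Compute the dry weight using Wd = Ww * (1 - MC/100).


Wd = Ww * (1 - MC/100)
= 308.13 * (1 - 52.57/100)
= 146.1461 g

146.1461 g


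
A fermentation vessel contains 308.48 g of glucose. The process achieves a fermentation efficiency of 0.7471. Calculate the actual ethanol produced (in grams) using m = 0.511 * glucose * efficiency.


Actual ethanol: m = 0.511 * 308.48 * 0.7471
m = 117.7678 g

117.7678 g


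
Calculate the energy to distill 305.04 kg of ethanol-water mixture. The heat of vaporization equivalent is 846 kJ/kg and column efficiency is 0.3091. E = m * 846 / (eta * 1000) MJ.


E = m * 846 / (eta * 1000)
= 305.04 * 846 / (0.3091 * 1000)
= 834.8879 MJ

834.8879 MJ


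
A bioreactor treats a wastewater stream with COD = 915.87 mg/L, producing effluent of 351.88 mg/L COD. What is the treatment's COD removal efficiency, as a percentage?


eta = (COD_in - COD_out) / COD_in * 100
= (915.87 - 351.88) / 915.87 * 100
= 61.5797%

61.5797%


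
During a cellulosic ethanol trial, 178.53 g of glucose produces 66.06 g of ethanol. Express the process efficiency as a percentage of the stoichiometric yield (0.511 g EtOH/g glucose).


Fermentation efficiency = (actual / (0.511 * glucose)) * 100
= (66.06 / (0.511 * 178.53)) * 100
= 72.4113%

72.4113%


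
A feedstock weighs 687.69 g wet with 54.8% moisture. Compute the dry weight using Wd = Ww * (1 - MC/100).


Wd = Ww * (1 - MC/100)
= 687.69 * (1 - 54.8/100)
= 310.8359 g

310.8359 g


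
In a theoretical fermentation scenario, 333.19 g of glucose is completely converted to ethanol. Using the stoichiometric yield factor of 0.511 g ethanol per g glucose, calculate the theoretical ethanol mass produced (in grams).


Theoretical ethanol yield: m_EtOH = 0.511 * m_glucose
m_EtOH = 0.511 * 333.19 = 170.2601 g

170.2601 g


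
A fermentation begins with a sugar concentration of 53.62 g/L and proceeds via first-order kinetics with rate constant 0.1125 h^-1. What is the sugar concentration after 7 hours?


S = S0 * exp(-k * t)
S = 53.62 * exp(-0.1125 * 7)
S = 24.3961 g/L

24.3961 g/L


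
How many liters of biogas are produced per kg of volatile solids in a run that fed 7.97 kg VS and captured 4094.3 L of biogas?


Y = V / VS
= 4094.3 / 7.97
= 513.7139 L/kg VS

513.7139 L/kg VS


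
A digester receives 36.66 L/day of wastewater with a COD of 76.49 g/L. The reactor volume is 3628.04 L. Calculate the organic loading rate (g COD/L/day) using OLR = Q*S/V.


OLR = Q * S / V
= 36.66 * 76.49 / 3628.04
= 0.7729 g/L/day

0.7729 g/L/day


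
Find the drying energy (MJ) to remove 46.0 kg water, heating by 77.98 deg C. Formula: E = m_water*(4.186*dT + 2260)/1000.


E = m_water * (4.186 * dT + 2260) / 1000
= 46.0 * (4.186 * 77.98 + 2260) / 1000
= 118.9755 MJ

118.9755 MJ


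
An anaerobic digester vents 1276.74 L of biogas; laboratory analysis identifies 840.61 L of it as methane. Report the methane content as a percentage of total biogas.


CH4% = V_CH4 / V_total * 100
= 840.61 / 1276.74 * 100
= 65.8403%

65.8403%


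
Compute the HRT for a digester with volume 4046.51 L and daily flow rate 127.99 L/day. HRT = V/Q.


HRT = V / Q
= 4046.51 / 127.99
= 31.6158 days

31.6158 days


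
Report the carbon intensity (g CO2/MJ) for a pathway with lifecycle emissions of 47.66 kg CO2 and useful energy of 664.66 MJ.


CI = CO2 * 1000 / E
= 47.66 * 1000 / 664.66
= 71.7058 g CO2/MJ

71.7058 g CO2/MJ


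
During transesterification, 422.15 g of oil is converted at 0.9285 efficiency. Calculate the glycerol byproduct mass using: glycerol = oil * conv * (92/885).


glycerol = oil * conv * (92/885)
= 422.15 * 0.9285 * 92 / 885
= 40.7468 g

40.7468 g


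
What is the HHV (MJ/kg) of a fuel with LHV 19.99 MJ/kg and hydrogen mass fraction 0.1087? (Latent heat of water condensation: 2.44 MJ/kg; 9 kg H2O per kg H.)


HHV = LHV + H_frac * 9 * 2.44
= 19.99 + 0.1087 * 9 * 2.44
= 22.3771 MJ/kg

22.3771 MJ/kg


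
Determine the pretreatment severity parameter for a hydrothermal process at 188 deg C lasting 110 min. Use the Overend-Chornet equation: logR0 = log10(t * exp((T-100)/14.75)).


logR0 = log10(t * exp((T - 100) / 14.75))
= log10(110 * exp((188 - 100) / 14.75))
= 4.6324

4.6324


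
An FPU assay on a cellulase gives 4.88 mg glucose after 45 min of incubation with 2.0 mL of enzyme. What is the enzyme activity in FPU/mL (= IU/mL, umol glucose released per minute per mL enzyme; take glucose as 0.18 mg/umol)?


Activity = glucose_mg / (0.18 mg/umol * V_mL * t_min)
= 4.88 / (0.18 * 2.0 * 45)
= 0.3012 FPU/mL

0.3012 FPU/mL


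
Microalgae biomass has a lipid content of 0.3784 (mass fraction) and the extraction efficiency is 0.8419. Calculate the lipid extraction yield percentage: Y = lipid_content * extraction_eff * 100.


Y = lipid_content * extraction_eff * 100
= 0.3784 * 0.8419 * 100
= 31.8575%

31.8575%


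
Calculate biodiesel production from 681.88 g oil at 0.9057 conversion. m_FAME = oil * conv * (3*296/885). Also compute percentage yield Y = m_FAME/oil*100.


m_FAME = oil * conv * (3 * 296 / 885) = oil * conv * (888/885)
= 681.88 * 0.9057 * 888 / 885
= 619.6722 g
Y = m_FAME / oil * 100 = conv * (888/885) * 100
= 0.9057 * 888 / 885 * 100
= 90.88%

619.6722 g FAME; Y = 90.88%


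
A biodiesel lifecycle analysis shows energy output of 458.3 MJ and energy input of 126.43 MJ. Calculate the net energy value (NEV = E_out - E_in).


NEV = E_out - E_in
= 458.3 - 126.43
= 331.8700 MJ

331.8700 MJ


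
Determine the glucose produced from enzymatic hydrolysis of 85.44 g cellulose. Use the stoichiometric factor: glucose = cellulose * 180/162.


glucose = cellulose * 180/162
= 85.44 * 180/162
= 94.9333 g

94.9333 g


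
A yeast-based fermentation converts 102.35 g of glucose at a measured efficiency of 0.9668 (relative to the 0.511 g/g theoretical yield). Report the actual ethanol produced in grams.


Actual ethanol: m = 0.511 * 102.35 * 0.9668
m = 50.5645 g

50.5645 g


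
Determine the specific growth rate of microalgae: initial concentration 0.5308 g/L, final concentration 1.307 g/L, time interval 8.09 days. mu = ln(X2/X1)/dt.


mu = ln(X2/X1) / dt
= ln(1.307/0.5308) / 8.09
= 0.1114 per day

0.1114 per day


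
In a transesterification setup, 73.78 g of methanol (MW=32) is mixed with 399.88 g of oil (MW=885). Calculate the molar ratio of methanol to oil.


Molar ratio = n_MeOH / n_oil = (MeOH/32) / (oil/885) = (MeOH * 885) / (32 * oil)
= (73.78 * 885) / (32 * 399.88)
= 5.1027

5.1027


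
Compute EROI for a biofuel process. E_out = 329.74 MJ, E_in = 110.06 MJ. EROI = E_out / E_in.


EROI = E_out / E_in
= 329.74 / 110.06
= 2.9960

2.9960


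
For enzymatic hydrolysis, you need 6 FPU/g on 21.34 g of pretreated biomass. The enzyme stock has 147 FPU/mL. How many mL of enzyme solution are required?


V = dosage * m_sub / activity
V = 6 * 21.34 / 147
V = 0.8710 mL

0.8710 mL


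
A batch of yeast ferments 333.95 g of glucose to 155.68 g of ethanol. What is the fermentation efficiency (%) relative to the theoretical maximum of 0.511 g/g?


Fermentation efficiency = (actual / (0.511 * glucose)) * 100
= (155.68 / (0.511 * 333.95)) * 100
= 91.2285%

91.2285%


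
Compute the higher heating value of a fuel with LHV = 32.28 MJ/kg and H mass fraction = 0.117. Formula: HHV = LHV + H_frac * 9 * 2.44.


HHV = LHV + H_frac * 9 * 2.44
= 32.28 + 0.117 * 9 * 2.44
= 34.8493 MJ/kg

34.8493 MJ/kg


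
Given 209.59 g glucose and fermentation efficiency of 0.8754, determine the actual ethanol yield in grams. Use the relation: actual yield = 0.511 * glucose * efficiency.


Actual ethanol: m = 0.511 * 209.59 * 0.8754
m = 93.7558 g

93.7558 g


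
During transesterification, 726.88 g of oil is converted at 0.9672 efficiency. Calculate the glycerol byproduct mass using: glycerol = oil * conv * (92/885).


glycerol = oil * conv * (92/885)
= 726.88 * 0.9672 * 92 / 885
= 73.0842 g

73.0842 g


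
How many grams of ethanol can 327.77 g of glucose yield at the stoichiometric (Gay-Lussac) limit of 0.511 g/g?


Theoretical ethanol yield: m_EtOH = 0.511 * m_glucose
m_EtOH = 0.511 * 327.77 = 167.4905 g

167.4905 g


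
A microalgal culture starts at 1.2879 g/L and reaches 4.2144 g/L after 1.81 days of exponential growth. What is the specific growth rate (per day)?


mu = ln(X2/X1) / dt
= ln(4.2144/1.2879) / 1.81
= 0.6550 per day

0.6550 per day


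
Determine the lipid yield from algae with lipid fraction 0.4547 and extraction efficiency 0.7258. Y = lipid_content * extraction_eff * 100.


Y = lipid_content * extraction_eff * 100
= 0.4547 * 0.7258 * 100
= 33.0021%

33.0021%


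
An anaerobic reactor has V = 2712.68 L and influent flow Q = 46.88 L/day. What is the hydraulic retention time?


HRT = V / Q
= 2712.68 / 46.88
= 57.8643 days

57.8643 days


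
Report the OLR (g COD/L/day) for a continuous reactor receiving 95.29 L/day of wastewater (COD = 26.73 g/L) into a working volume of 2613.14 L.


OLR = Q * S / V
= 95.29 * 26.73 / 2613.14
= 0.9747 g/L/day

0.9747 g/L/day


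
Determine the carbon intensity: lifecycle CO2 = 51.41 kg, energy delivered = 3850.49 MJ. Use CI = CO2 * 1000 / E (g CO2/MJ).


CI = CO2 * 1000 / E
= 51.41 * 1000 / 3850.49
= 13.3515 g CO2/MJ

13.3515 g CO2/MJ


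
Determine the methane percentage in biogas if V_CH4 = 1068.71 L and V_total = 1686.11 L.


CH4% = V_CH4 / V_total * 100
= 1068.71 / 1686.11 * 100
= 63.3832%

63.3832%


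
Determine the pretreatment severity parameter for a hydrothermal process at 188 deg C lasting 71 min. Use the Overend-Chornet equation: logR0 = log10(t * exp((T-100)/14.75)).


logR0 = log10(t * exp((T - 100) / 14.75))
= log10(71 * exp((188 - 100) / 14.75))
= 4.4423

4.4423


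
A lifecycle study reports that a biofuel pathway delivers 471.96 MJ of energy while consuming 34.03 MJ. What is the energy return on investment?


EROI = E_out / E_in
= 471.96 / 34.03
= 13.8689

13.8689


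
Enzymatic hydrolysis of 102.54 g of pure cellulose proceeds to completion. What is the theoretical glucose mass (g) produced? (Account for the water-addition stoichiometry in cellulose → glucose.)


glucose = cellulose * 180/162
= 102.54 * 180/162
= 113.9333 g

113.9333 g


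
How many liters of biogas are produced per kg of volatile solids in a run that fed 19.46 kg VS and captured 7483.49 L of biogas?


Y = V / VS
= 7483.49 / 19.46
= 384.5576 L/kg VS

384.5576 L/kg VS


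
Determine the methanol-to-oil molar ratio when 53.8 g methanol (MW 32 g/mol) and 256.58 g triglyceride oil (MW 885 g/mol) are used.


Molar ratio = n_MeOH / n_oil = (MeOH/32) / (oil/885) = (MeOH * 885) / (32 * oil)
= (53.8 * 885) / (32 * 256.58)
= 5.7990

5.7990


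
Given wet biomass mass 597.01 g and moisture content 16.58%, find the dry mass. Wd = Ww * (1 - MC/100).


Wd = Ww * (1 - MC/100)
= 597.01 * (1 - 16.58/100)
= 498.0257 g

498.0257 g


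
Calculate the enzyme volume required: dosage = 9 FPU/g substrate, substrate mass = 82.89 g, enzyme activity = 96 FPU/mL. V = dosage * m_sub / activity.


V = dosage * m_sub / activity
V = 9 * 82.89 / 96
V = 7.7709 mL

7.7709 mL


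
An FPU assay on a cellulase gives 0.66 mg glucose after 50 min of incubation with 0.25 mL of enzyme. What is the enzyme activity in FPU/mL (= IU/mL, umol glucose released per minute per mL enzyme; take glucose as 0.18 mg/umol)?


Activity = glucose_mg / (0.18 mg/umol * V_mL * t_min)
= 0.66 / (0.18 * 0.25 * 50)
= 0.2933 FPU/mL

0.2933 FPU/mL


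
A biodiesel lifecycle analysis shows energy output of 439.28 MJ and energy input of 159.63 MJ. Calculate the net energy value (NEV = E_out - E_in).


NEV = E_out - E_in
= 439.28 - 159.63
= 279.6500 MJ

279.6500 MJ


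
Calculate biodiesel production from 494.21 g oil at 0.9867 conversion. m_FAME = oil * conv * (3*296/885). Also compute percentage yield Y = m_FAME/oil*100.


m_FAME = oil * conv * (3 * 296 / 885) = oil * conv * (888/885)
= 494.21 * 0.9867 * 888 / 885
= 489.2900 g
Y = m_FAME / oil * 100 = conv * (888/885) * 100
= 0.9867 * 888 / 885 * 100
= 99.00%

489.2900 g FAME; Y = 99.00%


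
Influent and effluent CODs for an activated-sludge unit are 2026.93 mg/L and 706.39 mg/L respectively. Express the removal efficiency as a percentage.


eta = (COD_in - COD_out) / COD_in * 100
= (2026.93 - 706.39) / 2026.93 * 100
= 65.1498%

65.1498%


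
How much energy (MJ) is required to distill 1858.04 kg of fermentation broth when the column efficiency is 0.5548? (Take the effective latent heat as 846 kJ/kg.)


E = m * 846 / (eta * 1000)
= 1858.04 * 846 / (0.5548 * 1000)
= 2833.2766 MJ

2833.2766 MJ


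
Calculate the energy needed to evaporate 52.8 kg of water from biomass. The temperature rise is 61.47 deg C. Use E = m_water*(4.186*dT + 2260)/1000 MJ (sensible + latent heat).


E = m_water * (4.186 * dT + 2260) / 1000
= 52.8 * (4.186 * 61.47 + 2260) / 1000
= 132.9141 MJ

132.9141 MJ


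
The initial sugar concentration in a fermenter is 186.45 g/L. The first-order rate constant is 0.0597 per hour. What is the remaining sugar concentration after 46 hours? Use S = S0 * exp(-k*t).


S = S0 * exp(-k * t)
S = 186.45 * exp(-0.0597 * 46)
S = 11.9647 g/L

11.9647 g/L


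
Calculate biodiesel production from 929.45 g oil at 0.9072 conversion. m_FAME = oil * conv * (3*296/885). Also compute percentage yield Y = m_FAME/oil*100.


m_FAME = oil * conv * (3 * 296 / 885) = oil * conv * (888/885)
= 929.45 * 0.9072 * 888 / 885
= 846.0553 g
Y = m_FAME / oil * 100 = conv * (888/885) * 100
= 0.9072 * 888 / 885 * 100
= 91.03%

846.0553 g FAME; Y = 91.03%


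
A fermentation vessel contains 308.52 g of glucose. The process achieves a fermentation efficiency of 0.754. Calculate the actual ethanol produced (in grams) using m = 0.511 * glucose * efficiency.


Actual ethanol: m = 0.511 * 308.52 * 0.754
m = 118.8709 g

118.8709 g


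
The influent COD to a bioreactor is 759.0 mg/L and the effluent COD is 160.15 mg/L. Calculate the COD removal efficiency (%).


eta = (COD_in - COD_out) / COD_in * 100
= (759.0 - 160.15) / 759.0 * 100
= 78.8999%

78.8999%


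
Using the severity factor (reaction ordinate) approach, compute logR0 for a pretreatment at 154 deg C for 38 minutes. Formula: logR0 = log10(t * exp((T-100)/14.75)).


logR0 = log10(t * exp((T - 100) / 14.75))
= log10(38 * exp((154 - 100) / 14.75))
= 3.1697

3.1697


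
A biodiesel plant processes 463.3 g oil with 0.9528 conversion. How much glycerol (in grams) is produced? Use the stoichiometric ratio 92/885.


glycerol = oil * conv * (92/885)
= 463.3 * 0.9528 * 92 / 885
= 45.8890 g

45.8890 g


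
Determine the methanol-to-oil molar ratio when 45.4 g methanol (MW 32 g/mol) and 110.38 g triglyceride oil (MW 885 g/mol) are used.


Molar ratio = n_MeOH / n_oil = (MeOH/32) / (oil/885) = (MeOH * 885) / (32 * oil)
= (45.4 * 885) / (32 * 110.38)
= 11.3752

11.3752


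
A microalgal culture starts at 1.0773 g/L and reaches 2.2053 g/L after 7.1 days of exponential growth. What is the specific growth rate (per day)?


mu = ln(X2/X1) / dt
= ln(2.2053/1.0773) / 7.1
= 0.1009 per day

0.1009 per day


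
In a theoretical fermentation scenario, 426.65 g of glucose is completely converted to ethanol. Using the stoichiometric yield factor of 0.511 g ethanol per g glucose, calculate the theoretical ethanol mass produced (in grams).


Theoretical ethanol yield: m_EtOH = 0.511 * m_glucose
m_EtOH = 0.511 * 426.65 = 218.0181 g

218.0181 g


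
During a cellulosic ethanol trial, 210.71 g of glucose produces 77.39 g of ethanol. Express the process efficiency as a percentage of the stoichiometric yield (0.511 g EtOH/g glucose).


Fermentation efficiency = (actual / (0.511 * glucose)) * 100
= (77.39 / (0.511 * 210.71)) * 100
= 71.8752%

71.8752%


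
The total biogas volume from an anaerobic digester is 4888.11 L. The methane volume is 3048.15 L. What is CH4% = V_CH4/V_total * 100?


CH4% = V_CH4 / V_total * 100
= 3048.15 / 4888.11 * 100
= 62.3585%

62.3585%


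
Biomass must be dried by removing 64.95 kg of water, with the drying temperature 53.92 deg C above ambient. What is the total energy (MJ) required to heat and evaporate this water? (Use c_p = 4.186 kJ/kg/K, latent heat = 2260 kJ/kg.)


E = m_water * (4.186 * dT + 2260) / 1000
= 64.95 * (4.186 * 53.92 + 2260) / 1000
= 161.4468 MJ

161.4468 MJ


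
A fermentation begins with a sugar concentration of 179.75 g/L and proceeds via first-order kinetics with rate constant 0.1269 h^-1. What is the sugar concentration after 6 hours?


S = S0 * exp(-k * t)
S = 179.75 * exp(-0.1269 * 6)
S = 83.9454 g/L

83.9454 g/L


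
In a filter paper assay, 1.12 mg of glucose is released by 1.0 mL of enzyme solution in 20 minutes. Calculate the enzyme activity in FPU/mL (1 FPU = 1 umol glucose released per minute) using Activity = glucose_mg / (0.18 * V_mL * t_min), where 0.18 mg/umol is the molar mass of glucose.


Activity = glucose_mg / (0.18 mg/umol * V_mL * t_min)
= 1.12 / (0.18 * 1.0 * 20)
= 0.3111 FPU/mL

0.3111 FPU/mL


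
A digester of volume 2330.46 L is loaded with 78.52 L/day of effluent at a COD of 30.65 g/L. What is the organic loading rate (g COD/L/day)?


OLR = Q * S / V
= 78.52 * 30.65 / 2330.46
= 1.0327 g/L/day

1.0327 g/L/day


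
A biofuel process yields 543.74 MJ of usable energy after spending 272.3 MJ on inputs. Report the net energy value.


NEV = E_out - E_in
= 543.74 - 272.3
= 271.4400 MJ

271.4400 MJ


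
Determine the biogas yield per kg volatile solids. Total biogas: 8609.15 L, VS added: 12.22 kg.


Y = V / VS
= 8609.15 / 12.22
= 704.5131 L/kg VS

704.5131 L/kg VS


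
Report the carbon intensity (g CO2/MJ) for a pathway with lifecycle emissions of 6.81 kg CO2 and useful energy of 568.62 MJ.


CI = CO2 * 1000 / E
= 6.81 * 1000 / 568.62
= 11.9764 g CO2/MJ

11.9764 g CO2/MJ


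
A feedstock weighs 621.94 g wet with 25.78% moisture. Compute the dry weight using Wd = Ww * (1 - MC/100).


Wd = Ww * (1 - MC/100)
= 621.94 * (1 - 25.78/100)
= 461.6039 g

461.6039 g


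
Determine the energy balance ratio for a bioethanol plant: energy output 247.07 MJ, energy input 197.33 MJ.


EROI = E_out / E_in
= 247.07 / 197.33
= 1.2521

1.2521


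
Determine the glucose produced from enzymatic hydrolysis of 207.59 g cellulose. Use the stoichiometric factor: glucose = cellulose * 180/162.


glucose = cellulose * 180/162
= 207.59 * 180/162
= 230.6556 g

230.6556 g


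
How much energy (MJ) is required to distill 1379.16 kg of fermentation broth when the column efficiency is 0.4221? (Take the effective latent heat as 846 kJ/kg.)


E = m * 846 / (eta * 1000)
= 1379.16 * 846 / (0.4221 * 1000)
= 2764.2013 MJ

2764.2013 MJ


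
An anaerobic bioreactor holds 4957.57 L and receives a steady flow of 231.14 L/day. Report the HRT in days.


HRT = V / Q
= 4957.57 / 231.14
= 21.4483 days

21.4483 days


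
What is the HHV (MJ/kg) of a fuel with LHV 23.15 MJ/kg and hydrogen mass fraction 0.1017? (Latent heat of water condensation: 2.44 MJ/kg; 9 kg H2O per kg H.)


HHV = LHV + H_frac * 9 * 2.44
= 23.15 + 0.1017 * 9 * 2.44
= 25.3833 MJ/kg

25.3833 MJ/kg


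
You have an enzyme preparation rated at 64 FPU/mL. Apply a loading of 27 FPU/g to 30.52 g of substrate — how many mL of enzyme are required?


V = dosage * m_sub / activity
V = 27 * 30.52 / 64
V = 12.8756 mL

12.8756 mL


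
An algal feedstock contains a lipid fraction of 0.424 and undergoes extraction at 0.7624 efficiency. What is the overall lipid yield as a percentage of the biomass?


Y = lipid_content * extraction_eff * 100
= 0.424 * 0.7624 * 100
= 32.3258%

32.3258%


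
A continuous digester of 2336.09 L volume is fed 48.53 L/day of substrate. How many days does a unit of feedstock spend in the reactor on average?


HRT = V / Q
= 2336.09 / 48.53
= 48.1370 days

48.1370 days


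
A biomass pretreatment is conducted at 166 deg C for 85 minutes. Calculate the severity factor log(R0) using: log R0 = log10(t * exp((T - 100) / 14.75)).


logR0 = log10(t * exp((T - 100) / 14.75))
= log10(85 * exp((166 - 100) / 14.75))
= 3.8727

3.8727


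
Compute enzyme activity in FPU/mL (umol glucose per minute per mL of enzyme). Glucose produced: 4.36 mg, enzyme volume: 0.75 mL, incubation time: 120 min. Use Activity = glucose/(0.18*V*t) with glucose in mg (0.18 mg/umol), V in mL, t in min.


Activity = glucose_mg / (0.18 mg/umol * V_mL * t_min)
= 4.36 / (0.18 * 0.75 * 120)
= 0.2691 FPU/mL

0.2691 FPU/mL


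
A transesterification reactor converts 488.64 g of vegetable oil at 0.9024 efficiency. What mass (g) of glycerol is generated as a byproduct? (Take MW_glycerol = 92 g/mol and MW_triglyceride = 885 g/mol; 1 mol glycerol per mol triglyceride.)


glycerol = oil * conv * (92/885)
= 488.64 * 0.9024 * 92 / 885
= 45.8387 g

45.8387 g


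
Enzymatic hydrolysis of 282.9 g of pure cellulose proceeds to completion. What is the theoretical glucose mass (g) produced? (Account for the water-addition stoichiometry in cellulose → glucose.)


glucose = cellulose * 180/162
= 282.9 * 180/162
= 314.3333 g

314.3333 g


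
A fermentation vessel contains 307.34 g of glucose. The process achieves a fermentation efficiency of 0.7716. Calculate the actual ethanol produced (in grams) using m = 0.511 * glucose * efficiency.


Actual ethanol: m = 0.511 * 307.34 * 0.7716
m = 121.1804 g

121.1804 g


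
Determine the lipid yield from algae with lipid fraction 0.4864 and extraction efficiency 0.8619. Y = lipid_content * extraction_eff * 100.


Y = lipid_content * extraction_eff * 100
= 0.4864 * 0.8619 * 100
= 41.9228%

41.9228%


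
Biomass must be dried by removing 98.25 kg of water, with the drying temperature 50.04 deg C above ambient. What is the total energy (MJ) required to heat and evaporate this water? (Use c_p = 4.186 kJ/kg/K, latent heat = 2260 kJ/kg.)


E = m_water * (4.186 * dT + 2260) / 1000
= 98.25 * (4.186 * 50.04 + 2260) / 1000
= 242.6252 MJ

242.6252 MJ


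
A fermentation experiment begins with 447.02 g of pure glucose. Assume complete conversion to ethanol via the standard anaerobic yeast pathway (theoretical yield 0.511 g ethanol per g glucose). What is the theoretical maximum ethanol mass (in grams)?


Theoretical ethanol yield: m_EtOH = 0.511 * m_glucose
m_EtOH = 0.511 * 447.02 = 228.4272 g

228.4272 g


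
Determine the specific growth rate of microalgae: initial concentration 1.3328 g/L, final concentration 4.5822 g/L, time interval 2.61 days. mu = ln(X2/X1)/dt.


mu = ln(X2/X1) / dt
= ln(4.5822/1.3328) / 2.61
= 0.4731 per day

0.4731 per day


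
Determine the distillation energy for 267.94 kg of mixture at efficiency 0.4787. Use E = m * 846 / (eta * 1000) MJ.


E = m * 846 / (eta * 1000)
= 267.94 * 846 / (0.4787 * 1000)
= 473.5267 MJ

473.5267 MJ


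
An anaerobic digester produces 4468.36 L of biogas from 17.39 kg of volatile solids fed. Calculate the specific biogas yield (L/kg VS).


Y = V / VS
= 4468.36 / 17.39
= 256.9500 L/kg VS

256.9500 L/kg VS


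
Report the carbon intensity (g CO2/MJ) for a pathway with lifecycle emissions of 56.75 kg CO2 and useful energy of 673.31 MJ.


CI = CO2 * 1000 / E
= 56.75 * 1000 / 673.31
= 84.2851 g CO2/MJ

84.2851 g CO2/MJ


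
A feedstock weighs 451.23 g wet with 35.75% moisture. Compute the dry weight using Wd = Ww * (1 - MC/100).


Wd = Ww * (1 - MC/100)
= 451.23 * (1 - 35.75/100)
= 289.9153 g

289.9153 g


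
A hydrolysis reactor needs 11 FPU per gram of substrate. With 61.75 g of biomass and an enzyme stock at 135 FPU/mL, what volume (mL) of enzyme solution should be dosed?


V = dosage * m_sub / activity
V = 11 * 61.75 / 135
V = 5.0315 mL

5.0315 mL


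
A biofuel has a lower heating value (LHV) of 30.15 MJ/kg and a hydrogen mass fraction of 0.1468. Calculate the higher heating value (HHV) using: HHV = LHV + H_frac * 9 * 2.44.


HHV = LHV + H_frac * 9 * 2.44
= 30.15 + 0.1468 * 9 * 2.44
= 33.3737 MJ/kg

33.3737 MJ/kg


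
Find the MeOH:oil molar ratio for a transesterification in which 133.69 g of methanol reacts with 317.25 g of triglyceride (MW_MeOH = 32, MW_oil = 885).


Molar ratio = n_MeOH / n_oil = (MeOH/32) / (oil/885) = (MeOH * 885) / (32 * oil)
= (133.69 * 885) / (32 * 317.25)
= 11.6544

11.6544


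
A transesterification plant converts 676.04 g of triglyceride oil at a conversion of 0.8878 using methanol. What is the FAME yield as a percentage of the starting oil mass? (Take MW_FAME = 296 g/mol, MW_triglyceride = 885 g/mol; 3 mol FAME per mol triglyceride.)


m_FAME = oil * conv * (3 * 296 / 885) = oil * conv * (888/885)
= 676.04 * 0.8878 * 888 / 885
= 602.2228 g
Y = m_FAME / oil * 100 = conv * (888/885) * 100
= 0.8878 * 888 / 885 * 100
= 89.08%

89.08%


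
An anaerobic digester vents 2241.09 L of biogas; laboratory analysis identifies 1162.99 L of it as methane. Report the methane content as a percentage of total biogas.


CH4% = V_CH4 / V_total * 100
= 1162.99 / 2241.09 * 100
= 51.8939%

51.8939%


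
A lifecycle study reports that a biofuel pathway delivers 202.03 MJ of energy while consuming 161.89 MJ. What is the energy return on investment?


EROI = E_out / E_in
= 202.03 / 161.89
= 1.2479

1.2479


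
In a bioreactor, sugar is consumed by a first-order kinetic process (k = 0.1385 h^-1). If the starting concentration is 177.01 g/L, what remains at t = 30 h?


S = S0 * exp(-k * t)
S = 177.01 * exp(-0.1385 * 30)
S = 2.7765 g/L

2.7765 g/L


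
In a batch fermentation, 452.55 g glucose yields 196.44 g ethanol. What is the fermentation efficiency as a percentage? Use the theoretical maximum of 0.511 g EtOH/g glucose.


Fermentation efficiency = (actual / (0.511 * glucose)) * 100
= (196.44 / (0.511 * 452.55)) * 100
= 84.9459%

84.9459%


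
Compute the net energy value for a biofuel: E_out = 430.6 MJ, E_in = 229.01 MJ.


NEV = E_out - E_in
= 430.6 - 229.01
= 201.5900 MJ

201.5900 MJ


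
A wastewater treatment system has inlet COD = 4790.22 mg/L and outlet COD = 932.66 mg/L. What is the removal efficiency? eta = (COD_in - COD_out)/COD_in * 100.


eta = (COD_in - COD_out) / COD_in * 100
= (4790.22 - 932.66) / 4790.22 * 100
= 80.5299%

80.5299%


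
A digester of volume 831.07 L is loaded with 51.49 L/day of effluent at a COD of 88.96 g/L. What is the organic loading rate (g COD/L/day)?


OLR = Q * S / V
= 51.49 * 88.96 / 831.07
= 5.5116 g/L/day

5.5116 g/L/day


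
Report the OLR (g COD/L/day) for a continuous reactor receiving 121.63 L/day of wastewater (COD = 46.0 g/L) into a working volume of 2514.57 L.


OLR = Q * S / V
= 121.63 * 46.0 / 2514.57
= 2.2250 g/L/day

2.2250 g/L/day


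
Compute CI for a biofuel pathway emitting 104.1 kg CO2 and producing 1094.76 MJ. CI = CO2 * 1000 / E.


CI = CO2 * 1000 / E
= 104.1 * 1000 / 1094.76
= 95.0893 g CO2/MJ

95.0893 g CO2/MJ


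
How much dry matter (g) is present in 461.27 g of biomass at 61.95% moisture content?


Wd = Ww * (1 - MC/100)
= 461.27 * (1 - 61.95/100)
= 175.5132 g

175.5132 g


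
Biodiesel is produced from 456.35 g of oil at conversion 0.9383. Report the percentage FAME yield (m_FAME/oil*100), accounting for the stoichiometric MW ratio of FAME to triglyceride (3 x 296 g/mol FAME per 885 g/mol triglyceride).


m_FAME = oil * conv * (3 * 296 / 885) = oil * conv * (888/885)
= 456.35 * 0.9383 * 888 / 885
= 429.6447 g
Y = m_FAME / oil * 100 = conv * (888/885) * 100
= 0.9383 * 888 / 885 * 100
= 94.15%

94.15%


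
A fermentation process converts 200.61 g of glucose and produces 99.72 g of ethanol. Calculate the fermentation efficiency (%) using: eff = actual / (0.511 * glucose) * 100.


Fermentation efficiency = (actual / (0.511 * glucose)) * 100
= (99.72 / (0.511 * 200.61)) * 100
= 97.2767%

97.2767%


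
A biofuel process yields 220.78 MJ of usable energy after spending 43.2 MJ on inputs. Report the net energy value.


NEV = E_out - E_in
= 220.78 - 43.2
= 177.5800 MJ

177.5800 MJ


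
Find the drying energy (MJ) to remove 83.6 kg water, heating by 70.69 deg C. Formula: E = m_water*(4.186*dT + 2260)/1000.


E = m_water * (4.186 * dT + 2260) / 1000
= 83.6 * (4.186 * 70.69 + 2260) / 1000
= 213.6739 MJ

213.6739 MJ


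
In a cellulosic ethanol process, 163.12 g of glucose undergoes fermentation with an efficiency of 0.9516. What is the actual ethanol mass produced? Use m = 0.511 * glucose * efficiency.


Actual ethanol: m = 0.511 * 163.12 * 0.9516
m = 79.3200 g

79.3200 g


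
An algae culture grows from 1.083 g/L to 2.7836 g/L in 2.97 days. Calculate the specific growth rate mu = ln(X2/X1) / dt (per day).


mu = ln(X2/X1) / dt
= ln(2.7836/1.083) / 2.97
= 0.3178 per day

0.3178 per day


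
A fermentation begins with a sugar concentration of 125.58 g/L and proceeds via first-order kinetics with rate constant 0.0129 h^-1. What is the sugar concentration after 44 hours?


S = S0 * exp(-k * t)
S = 125.58 * exp(-0.0129 * 44)
S = 71.1893 g/L

71.1893 g/L


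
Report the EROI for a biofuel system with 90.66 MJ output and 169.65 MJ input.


EROI = E_out / E_in
= 90.66 / 169.65
= 0.5344

0.5344


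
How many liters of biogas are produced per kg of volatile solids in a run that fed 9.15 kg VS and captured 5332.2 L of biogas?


Y = V / VS
= 5332.2 / 9.15
= 582.7541 L/kg VS

582.7541 L/kg VS


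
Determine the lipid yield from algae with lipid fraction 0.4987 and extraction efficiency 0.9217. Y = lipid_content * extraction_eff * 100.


Y = lipid_content * extraction_eff * 100
= 0.4987 * 0.9217 * 100
= 45.9652%

45.9652%


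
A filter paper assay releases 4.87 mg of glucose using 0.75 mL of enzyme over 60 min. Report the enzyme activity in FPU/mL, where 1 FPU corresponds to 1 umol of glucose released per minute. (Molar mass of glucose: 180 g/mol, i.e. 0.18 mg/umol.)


Activity = glucose_mg / (0.18 mg/umol * V_mL * t_min)
= 4.87 / (0.18 * 0.75 * 60)
= 0.6012 FPU/mL

0.6012 FPU/mL


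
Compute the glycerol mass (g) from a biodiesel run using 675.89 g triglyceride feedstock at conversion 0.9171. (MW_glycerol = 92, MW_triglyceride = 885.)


glycerol = oil * conv * (92/885)
= 675.89 * 0.9171 * 92 / 885
= 64.4373 g

64.4373 g


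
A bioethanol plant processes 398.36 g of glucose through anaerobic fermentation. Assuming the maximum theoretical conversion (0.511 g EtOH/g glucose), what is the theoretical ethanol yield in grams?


Theoretical ethanol yield: m_EtOH = 0.511 * m_glucose
m_EtOH = 0.511 * 398.36 = 203.5620 g

203.5620 g


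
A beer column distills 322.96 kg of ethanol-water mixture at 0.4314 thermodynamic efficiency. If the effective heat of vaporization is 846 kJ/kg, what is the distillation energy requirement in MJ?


E = m * 846 / (eta * 1000)
= 322.96 * 846 / (0.4314 * 1000)
= 633.3430 MJ

633.3430 MJ


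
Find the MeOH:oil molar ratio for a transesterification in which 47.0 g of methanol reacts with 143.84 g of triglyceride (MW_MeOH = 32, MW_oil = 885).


Molar ratio = n_MeOH / n_oil = (MeOH/32) / (oil/885) = (MeOH * 885) / (32 * oil)
= (47.0 * 885) / (32 * 143.84)
= 9.0367

9.0367


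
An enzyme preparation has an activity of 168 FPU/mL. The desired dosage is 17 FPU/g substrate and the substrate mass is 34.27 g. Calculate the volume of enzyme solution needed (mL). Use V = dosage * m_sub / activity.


V = dosage * m_sub / activity
V = 17 * 34.27 / 168
V = 3.4678 mL

3.4678 mL


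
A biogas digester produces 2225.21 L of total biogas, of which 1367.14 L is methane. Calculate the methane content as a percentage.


CH4% = V_CH4 / V_total * 100
= 1367.14 / 2225.21 * 100
= 61.4387%

61.4387%


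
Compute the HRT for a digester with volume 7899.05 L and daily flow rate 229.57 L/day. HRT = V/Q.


HRT = V / Q
= 7899.05 / 229.57
= 34.4080 days

34.4080 days


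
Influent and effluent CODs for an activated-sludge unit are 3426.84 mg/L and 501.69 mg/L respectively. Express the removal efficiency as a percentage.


eta = (COD_in - COD_out) / COD_in * 100
= (3426.84 - 501.69) / 3426.84 * 100
= 85.3600%

85.3600%


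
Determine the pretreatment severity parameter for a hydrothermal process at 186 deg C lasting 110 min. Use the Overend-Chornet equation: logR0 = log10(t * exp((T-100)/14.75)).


logR0 = log10(t * exp((T - 100) / 14.75))
= log10(110 * exp((186 - 100) / 14.75))
= 4.5736

4.5736


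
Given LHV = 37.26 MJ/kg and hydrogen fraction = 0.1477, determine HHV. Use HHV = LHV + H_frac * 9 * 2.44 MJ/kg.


HHV = LHV + H_frac * 9 * 2.44
= 37.26 + 0.1477 * 9 * 2.44
= 40.5035 MJ/kg

40.5035 MJ/kg


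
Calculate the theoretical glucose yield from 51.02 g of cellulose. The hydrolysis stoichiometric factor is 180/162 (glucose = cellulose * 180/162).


glucose = cellulose * 180/162
= 51.02 * 180/162
= 56.6889 g

56.6889 g


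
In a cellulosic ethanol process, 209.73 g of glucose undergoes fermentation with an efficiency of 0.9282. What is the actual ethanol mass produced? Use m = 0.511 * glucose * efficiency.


Actual ethanol: m = 0.511 * 209.73 * 0.9282
m = 99.4771 g

99.4771 g


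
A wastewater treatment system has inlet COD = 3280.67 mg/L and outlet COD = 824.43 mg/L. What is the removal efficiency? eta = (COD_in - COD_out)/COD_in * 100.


eta = (COD_in - COD_out) / COD_in * 100
= (3280.67 - 824.43) / 3280.67 * 100
= 74.8701%

74.8701%


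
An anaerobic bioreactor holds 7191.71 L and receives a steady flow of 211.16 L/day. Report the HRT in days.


HRT = V / Q
= 7191.71 / 211.16
= 34.0581 days

34.0581 days


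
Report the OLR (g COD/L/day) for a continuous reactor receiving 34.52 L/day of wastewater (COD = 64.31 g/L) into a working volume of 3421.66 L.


OLR = Q * S / V
= 34.52 * 64.31 / 3421.66
= 0.6488 g/L/day

0.6488 g/L/day


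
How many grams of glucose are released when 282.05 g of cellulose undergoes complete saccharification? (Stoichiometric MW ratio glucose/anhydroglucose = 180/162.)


glucose = cellulose * 180/162
= 282.05 * 180/162
= 313.3889 g

313.3889 g


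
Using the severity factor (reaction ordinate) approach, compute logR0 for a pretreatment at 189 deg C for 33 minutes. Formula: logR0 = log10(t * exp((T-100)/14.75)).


logR0 = log10(t * exp((T - 100) / 14.75))
= log10(33 * exp((189 - 100) / 14.75))
= 4.1390

4.1390


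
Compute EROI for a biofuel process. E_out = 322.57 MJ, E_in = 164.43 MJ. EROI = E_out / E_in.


EROI = E_out / E_in
= 322.57 / 164.43
= 1.9617

1.9617


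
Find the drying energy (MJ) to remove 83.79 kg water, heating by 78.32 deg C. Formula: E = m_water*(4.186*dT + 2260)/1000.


E = m_water * (4.186 * dT + 2260) / 1000
= 83.79 * (4.186 * 78.32 + 2260) / 1000
= 216.8357 MJ

216.8357 MJ


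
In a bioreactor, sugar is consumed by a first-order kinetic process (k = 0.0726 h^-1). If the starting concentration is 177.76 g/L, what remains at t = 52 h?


S = S0 * exp(-k * t)
S = 177.76 * exp(-0.0726 * 52)
S = 4.0765 g/L

4.0765 g/L


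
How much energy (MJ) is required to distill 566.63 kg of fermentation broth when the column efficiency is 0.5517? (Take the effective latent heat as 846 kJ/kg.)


E = m * 846 / (eta * 1000)
= 566.63 * 846 / (0.5517 * 1000)
= 868.8943 MJ

868.8943 MJ


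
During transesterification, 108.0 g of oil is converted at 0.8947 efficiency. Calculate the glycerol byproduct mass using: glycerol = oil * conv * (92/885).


glycerol = oil * conv * (92/885)
= 108.0 * 0.8947 * 92 / 885
= 10.0449 g

10.0449 g


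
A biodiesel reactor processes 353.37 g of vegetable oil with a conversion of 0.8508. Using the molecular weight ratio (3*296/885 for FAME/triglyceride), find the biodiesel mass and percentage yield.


m_FAME = oil * conv * (3 * 296 / 885) = oil * conv * (888/885)
= 353.37 * 0.8508 * 888 / 885
= 301.6663 g
Y = m_FAME / oil * 100 = conv * (888/885) * 100
= 0.8508 * 888 / 885 * 100
= 85.37%

301.6663 g FAME; Y = 85.37%


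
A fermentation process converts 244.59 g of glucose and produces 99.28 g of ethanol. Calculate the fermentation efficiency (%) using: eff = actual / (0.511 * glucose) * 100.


Fermentation efficiency = (actual / (0.511 * glucose)) * 100
= (99.28 / (0.511 * 244.59)) * 100
= 79.4332%

79.4332%


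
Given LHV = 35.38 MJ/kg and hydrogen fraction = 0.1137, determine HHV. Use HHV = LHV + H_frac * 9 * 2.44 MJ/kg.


HHV = LHV + H_frac * 9 * 2.44
= 35.38 + 0.1137 * 9 * 2.44
= 37.8769 MJ/kg

37.8769 MJ/kg


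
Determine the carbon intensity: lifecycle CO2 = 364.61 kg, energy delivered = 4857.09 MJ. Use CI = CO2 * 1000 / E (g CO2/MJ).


CI = CO2 * 1000 / E
= 364.61 * 1000 / 4857.09
= 75.0676 g CO2/MJ

75.0676 g CO2/MJ


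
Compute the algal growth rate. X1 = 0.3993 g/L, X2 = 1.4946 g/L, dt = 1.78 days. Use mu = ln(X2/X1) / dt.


mu = ln(X2/X1) / dt
= ln(1.4946/0.3993) / 1.78
= 0.7415 per day

0.7415 per day


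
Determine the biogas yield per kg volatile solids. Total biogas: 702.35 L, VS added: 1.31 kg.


Y = V / VS
= 702.35 / 1.31
= 536.1450 L/kg VS

536.1450 L/kg VS


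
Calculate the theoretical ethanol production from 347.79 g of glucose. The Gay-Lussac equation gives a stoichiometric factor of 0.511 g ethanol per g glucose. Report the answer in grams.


Theoretical ethanol yield: m_EtOH = 0.511 * m_glucose
m_EtOH = 0.511 * 347.79 = 177.7207 g

177.7207 g


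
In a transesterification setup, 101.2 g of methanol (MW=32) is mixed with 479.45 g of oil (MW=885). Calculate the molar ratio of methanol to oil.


Molar ratio = n_MeOH / n_oil = (MeOH/32) / (oil/885) = (MeOH * 885) / (32 * oil)
= (101.2 * 885) / (32 * 479.45)
= 5.8375

5.8375
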